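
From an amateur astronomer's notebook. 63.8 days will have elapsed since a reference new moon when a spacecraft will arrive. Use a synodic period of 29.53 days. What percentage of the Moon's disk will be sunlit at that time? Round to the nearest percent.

63.8/29.53 = 2.161 lunations, so 2 complete cycles and 4.74 d into the next.
The Moon has covered 4.74/29.53 of its cycle, so θ ≈ 360° × 4.74/29.53 = 57.8°.
Illuminated fraction = (1 − cos 57.8°)/2 = (1 − 0.533)/2 ≈ 0.233, so 23%.

23%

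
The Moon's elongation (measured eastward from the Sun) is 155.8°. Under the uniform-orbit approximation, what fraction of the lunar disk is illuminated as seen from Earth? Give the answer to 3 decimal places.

0.956

f = (1 − cos 155.8°)/2 = (1 − (-0.912))/2 ≈ 0.956.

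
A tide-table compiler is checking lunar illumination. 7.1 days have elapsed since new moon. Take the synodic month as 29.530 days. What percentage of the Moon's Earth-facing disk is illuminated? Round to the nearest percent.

Elongation θ = 360° × 7.1/29.530 ≈ 86.6°.
With cos θ = 0.060, the lit fraction is (1 − 0.060)/2 ≈ 0.470, so 47%.

47%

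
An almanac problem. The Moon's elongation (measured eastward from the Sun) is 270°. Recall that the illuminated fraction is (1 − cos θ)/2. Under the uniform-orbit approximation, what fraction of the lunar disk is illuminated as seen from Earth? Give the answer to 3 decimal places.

0.500

Half-versine of 270°: (1 − (-0.000))/2 = 0.500.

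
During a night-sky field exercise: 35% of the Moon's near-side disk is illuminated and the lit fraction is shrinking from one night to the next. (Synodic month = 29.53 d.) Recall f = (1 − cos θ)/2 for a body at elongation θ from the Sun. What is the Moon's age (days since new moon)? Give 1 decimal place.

Invert f = (1 − cos θ)/2 to get cos θ = 1 − 2(0.35) = 0.300, hence θ₀ = arccos 0.300 = 72.5°.
A waning Moon lies in 180°–360°, so θ = 360° − 72.5° = 287.5°.
That fraction of the synodic month is 287.5/360 × 29.53 d ≈ 23.58 d.

23.6 days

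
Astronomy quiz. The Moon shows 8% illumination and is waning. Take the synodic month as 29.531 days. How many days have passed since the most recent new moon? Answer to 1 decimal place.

From f = (1 − cos θ)/2: cos θ = 1 − 2×0.08 = 0.840; arccos → 32.9°.
Since the Moon is past full (waning), take the reflex angle: θ = 360° − 32.9° = 327.1°.
At 360°/29.531 d per day, 327.1° corresponds to 26.84 days.

26.8 days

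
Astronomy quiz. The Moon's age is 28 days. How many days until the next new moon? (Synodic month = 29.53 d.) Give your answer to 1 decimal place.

1.5 days

The next new moon completes the synodic month: 29.53 − 28 = 1.530 days.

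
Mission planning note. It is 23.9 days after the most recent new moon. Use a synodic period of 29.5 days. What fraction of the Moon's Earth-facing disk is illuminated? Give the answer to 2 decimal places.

Elongation θ = 360° × 23.9/29.5 ≈ 291.7°.
With cos θ = 0.369, the lit fraction is (1 − 0.369)/2 ≈ 0.315.

0.32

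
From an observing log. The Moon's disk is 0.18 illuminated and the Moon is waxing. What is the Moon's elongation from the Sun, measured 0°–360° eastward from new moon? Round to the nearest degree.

50°

From f = (1 − cos θ)/2: cos θ = 1 − 2×0.18 = 0.640; arccos → 50.2°.
Before full moon the principal value applies: θ = 50.2°.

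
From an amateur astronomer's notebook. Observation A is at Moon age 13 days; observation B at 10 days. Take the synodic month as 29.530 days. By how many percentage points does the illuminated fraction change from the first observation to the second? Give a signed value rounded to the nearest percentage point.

-20 pp

First observation: θ = 360°·13/29.530 = 158.5°, so f = 0.965.
Second observation: θ = 121.9°, f = 0.764.
Δf = 0.764 − 0.965 = -0.201, i.e. -20 pp.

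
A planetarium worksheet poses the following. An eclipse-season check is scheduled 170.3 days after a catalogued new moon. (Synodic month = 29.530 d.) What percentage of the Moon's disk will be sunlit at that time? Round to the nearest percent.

45%

Reduce mod P: 170.3 − 5×29.530 = 22.65 d into the current lunation.
Phase angle: θ = 360°·(22.65 d)/(29.530 d) = 276.1°.
Illuminated fraction = (1 − cos 276.1°)/2 = (1 − 0.107)/2 ≈ 0.447, so 45%.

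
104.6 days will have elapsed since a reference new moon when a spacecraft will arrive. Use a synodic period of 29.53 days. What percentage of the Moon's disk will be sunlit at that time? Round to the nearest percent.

98%

Reduce mod P: 104.6 − 3×29.53 = 16.01 d into the current lunation.
Phase angle: θ = 360°·(16.01 d)/(29.53 d) = 195.2°.
With cos θ = (-0.965), the lit fraction is (1 − (-0.965))/2 ≈ 0.983, so 98%.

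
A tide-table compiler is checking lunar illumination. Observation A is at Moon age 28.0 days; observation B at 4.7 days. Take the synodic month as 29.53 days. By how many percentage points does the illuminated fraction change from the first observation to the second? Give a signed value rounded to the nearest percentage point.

θ₁ = 360° × 28.0/29.53 = 341.3°, f₁ = (1 − cos θ₁)/2 = 0.026.
θ₂ = 360° × 4.7/29.53 = 57.3°, f₂ = (1 − cos θ₂)/2 = 0.230.
Change = f₂ − f₁ = +0.204 → +20 percentage points.

+20 percentage points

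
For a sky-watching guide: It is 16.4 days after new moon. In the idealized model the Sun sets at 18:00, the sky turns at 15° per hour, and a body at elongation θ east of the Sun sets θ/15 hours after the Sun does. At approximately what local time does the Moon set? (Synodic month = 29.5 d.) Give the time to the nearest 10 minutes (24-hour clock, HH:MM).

07:20

Elongation θ = 360° × 16.4/29.5 ≈ 200.1°.
The Moon trails the Sun by θ/15 = 200.1/15 ≈ 13.34 hours.
18:00 + 13.342 h ≈ 07:21 → 07:20 to the nearest ten minutes.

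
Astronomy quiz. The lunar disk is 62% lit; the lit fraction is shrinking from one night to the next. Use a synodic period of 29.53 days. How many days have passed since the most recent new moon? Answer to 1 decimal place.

21.0 days

From f = (1 − cos θ)/2: cos θ = 1 − 2×0.62 = -0.240; arccos → 103.9°.
Since the Moon is past full (waning), take the reflex angle: θ = 360° − 103.9° = 256.1°.
Age = 29.53 × 256.1°/360° ≈ 21.01 days.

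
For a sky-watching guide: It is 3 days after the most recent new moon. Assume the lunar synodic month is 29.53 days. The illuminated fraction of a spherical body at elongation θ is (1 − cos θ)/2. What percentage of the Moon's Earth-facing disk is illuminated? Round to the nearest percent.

10%

Phase angle: θ = 360°·(3 d)/(29.53 d) = 36.6°.
cos 36.6° = 0.803, so f = (1 − 0.803)/2 = 0.098, so 10%.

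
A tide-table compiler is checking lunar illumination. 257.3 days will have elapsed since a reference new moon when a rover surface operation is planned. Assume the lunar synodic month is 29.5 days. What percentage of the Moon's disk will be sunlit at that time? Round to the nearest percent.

59%

Reduce mod P: 257.3 − 8×29.5 = 21.30 d into the current lunation.
Phase angle: θ = 360°·(21.30 d)/(29.5 d) = 259.9°.
Illuminated fraction = (1 − cos 259.9°)/2 = (1 − (-0.175))/2 ≈ 0.587, so 59%.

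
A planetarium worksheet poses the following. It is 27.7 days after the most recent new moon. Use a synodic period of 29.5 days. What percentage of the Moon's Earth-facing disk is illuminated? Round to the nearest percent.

Elongation θ = 360° × 27.7/29.5 ≈ 338.0°.
cos 338.0° = 0.927, so f = (1 − 0.927)/2 = 0.036, so 4%.

4%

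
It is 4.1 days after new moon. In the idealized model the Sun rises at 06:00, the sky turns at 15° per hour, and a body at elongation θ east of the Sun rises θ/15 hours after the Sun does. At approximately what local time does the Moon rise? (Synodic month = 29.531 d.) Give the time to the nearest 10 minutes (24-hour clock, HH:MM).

Elongation θ = 360° × 4.1/29.531 ≈ 50.0°.
At 15° of sky rotation per hour, 50.0° corresponds to a 3.33 h lag.
06:00 + 3.332 h ≈ 09:20 → 09:20 to the nearest ten minutes.

09:20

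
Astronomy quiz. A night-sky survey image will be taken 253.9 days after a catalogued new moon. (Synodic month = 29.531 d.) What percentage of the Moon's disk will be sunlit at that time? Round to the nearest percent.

253.9/29.531 = 8.598 lunations, so 8 complete cycles and 17.65 d into the next.
The Moon has covered 17.65/29.531 of its cycle, so θ ≈ 360° × 17.65/29.531 = 215.2°.
With cos θ = (-0.817), the lit fraction is (1 − (-0.817))/2 ≈ 0.909, so 91%.

91%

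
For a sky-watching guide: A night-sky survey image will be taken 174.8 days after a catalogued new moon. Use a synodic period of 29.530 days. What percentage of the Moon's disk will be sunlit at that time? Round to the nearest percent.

174.8 d spans 5 complete synodic months (5 × 29.530 = 147.65 d) plus 27.15 d.
The Moon has covered 27.15/29.530 of its cycle, so θ ≈ 360° × 27.15/29.530 = 331.0°.
Illuminated fraction = (1 − cos 331.0°)/2 = (1 − 0.874)/2 ≈ 0.063, so 6%.

6%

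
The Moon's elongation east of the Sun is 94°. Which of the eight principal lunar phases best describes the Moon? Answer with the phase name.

94° lies in the first quarter sector of the 8-phase cycle.

first quarter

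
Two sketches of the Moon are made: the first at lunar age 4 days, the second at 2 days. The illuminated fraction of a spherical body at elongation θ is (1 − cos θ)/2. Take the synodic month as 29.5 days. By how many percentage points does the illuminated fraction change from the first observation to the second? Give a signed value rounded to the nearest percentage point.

First observation: θ = 360°·4/29.5 = 48.8°, so f = 0.171.
Second observation: θ = 24.4°, f = 0.045.
Δf = 0.045 − 0.171 = -0.126, i.e. -13 pp.

-13 percentage points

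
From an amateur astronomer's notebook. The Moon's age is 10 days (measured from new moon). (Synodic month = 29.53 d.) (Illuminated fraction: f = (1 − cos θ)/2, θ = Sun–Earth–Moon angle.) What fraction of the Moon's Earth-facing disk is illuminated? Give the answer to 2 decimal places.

0.76

The Moon has covered 10/29.53 of its cycle, so θ ≈ 360° × 10/29.53 = 121.9°.
cos 121.9° = (-0.529), so f = (1 − (-0.529))/2 = 0.764.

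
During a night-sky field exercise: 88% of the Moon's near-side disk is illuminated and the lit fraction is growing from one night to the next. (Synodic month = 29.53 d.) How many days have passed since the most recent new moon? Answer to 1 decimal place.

cos θ = 1 − 2f = -0.760, giving a principal value of 139.5°.
Waxing ⇒ before full, so θ = 139.5°.
Age = 29.53 × 139.5°/360° ≈ 11.44 days.

11.4 days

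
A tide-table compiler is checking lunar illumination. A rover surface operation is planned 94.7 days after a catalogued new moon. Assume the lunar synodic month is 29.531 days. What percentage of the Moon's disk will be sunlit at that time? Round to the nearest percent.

94.7/29.531 = 3.207 lunations, so 3 complete cycles and 6.11 d into the next.
Elongation θ = 360° × 6.11/29.531 ≈ 74.4°.
Illuminated fraction = (1 − cos 74.4°)/2 = (1 − 0.268)/2 ≈ 0.366, so 37%.

37%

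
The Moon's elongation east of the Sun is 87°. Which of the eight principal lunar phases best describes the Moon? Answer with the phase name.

first quarter

87° lies in the first quarter sector of the 8-phase cycle.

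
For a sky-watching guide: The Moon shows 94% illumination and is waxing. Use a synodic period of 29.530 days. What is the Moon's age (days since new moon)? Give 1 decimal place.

12.4 days

cos θ = 1 − 2f = -0.880, giving a principal value of 151.6°.
Waxing ⇒ before full, so θ = 151.6°.
At 360°/29.530 d per day, 151.6° corresponds to 12.44 days.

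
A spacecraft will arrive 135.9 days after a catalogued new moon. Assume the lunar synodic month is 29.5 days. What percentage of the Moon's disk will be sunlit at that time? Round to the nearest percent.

Reduce mod P: 135.9 − 4×29.5 = 17.90 d into the current lunation.
The Moon has covered 17.90/29.5 of its cycle, so θ ≈ 360° × 17.90/29.5 = 218.4°.
cos 218.4° = (-0.783), so f = (1 − (-0.783))/2 = 0.892, so 89%.

89%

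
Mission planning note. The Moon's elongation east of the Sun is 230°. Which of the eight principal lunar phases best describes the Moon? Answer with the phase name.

The waning gibbous sector spans roughly 202°–248°; 230° falls inside it.

waning gibbous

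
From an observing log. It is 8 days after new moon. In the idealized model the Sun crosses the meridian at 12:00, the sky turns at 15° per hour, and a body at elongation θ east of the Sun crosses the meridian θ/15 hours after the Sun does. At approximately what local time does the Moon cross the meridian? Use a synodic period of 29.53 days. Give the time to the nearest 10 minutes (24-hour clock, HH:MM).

18:30

The Moon has covered 8/29.53 of its cycle, so θ ≈ 360° × 8/29.53 = 97.5°.
The Moon trails the Sun by θ/15 = 97.5/15 ≈ 6.50 hours.
12:00 + 6.502 h ≈ 18:30 → 18:30 to the nearest ten minutes.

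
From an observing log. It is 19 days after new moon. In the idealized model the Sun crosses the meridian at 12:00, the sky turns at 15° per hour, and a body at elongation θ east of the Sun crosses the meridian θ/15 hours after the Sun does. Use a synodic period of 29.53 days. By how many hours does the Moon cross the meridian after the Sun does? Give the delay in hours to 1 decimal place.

Elongation θ = 360° × 19/29.53 ≈ 231.6°.
Delay after the Sun = 231.6° / (15°/h) ≈ 15.44 h.
So the Moon crosses the meridian 15.44 h after the Sun.

15.4 h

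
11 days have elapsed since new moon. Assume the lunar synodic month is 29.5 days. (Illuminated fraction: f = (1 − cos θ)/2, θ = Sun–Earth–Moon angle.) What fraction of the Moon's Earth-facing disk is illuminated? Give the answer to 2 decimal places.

0.85

Phase angle: θ = 360°·(11 d)/(29.5 d) = 134.2°.
Illuminated fraction = (1 − cos 134.2°)/2 = (1 − (-0.698))/2 ≈ 0.849.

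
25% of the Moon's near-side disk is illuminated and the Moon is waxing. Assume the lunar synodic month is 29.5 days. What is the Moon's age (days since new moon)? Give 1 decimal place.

4.9 days

cos θ = 1 − 2f = 0.500, giving a principal value of 60.0°.
Waxing ⇒ before full, so θ = 60.0°.
Age = 29.5 × 60.0°/360° ≈ 4.92 days.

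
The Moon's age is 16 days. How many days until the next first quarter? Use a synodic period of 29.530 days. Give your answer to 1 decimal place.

First quarter occurs at elongation 90°, i.e. at age 29.530 × 90/360 = 7.383 d.
This lunation's first quarter (7.383 d) has passed, so add one period: 36.913 − 16 = 20.913 days.

20.9 days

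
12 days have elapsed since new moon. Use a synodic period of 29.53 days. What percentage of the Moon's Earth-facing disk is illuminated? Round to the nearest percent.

The Moon has covered 12/29.53 of its cycle, so θ ≈ 360° × 12/29.53 = 146.3°.
With cos θ = (-0.832), the lit fraction is (1 − (-0.832))/2 ≈ 0.916, so 92%.

92%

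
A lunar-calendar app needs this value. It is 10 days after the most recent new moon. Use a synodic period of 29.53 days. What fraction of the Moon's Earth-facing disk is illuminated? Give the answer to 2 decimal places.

0.76

Elongation θ = 360° × 10/29.53 ≈ 121.9°.
With cos θ = (-0.529), the lit fraction is (1 − (-0.529))/2 ≈ 0.764.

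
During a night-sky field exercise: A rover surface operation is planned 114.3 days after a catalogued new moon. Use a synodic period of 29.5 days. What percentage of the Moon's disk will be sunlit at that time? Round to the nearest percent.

114.3 d spans 3 complete synodic months (3 × 29.5 = 88.50 d) plus 25.80 d.
Phase angle: θ = 360°·(25.80 d)/(29.5 d) = 314.8°.
cos 314.8° = 0.705, so f = (1 − 0.705)/2 = 0.147, so 15%.

15%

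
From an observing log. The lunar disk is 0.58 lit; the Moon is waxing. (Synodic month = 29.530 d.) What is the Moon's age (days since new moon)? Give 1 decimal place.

cos θ = 1 − 2f = -0.160, giving a principal value of 99.2°.
Waxing ⇒ before full, so θ = 99.2°.
That fraction of the synodic month is 99.2/360 × 29.530 d ≈ 8.14 d.

8.1 days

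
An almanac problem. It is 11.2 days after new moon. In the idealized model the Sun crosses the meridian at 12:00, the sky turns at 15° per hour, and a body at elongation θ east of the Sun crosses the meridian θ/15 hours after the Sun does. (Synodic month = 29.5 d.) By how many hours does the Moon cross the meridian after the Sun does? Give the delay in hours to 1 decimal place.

Elongation θ = 360° × 11.2/29.5 ≈ 136.7°.
Delay after the Sun = 136.7° / (15°/h) ≈ 9.11 h.
So the Moon crosses the meridian 9.11 h after the Sun.

9.1 h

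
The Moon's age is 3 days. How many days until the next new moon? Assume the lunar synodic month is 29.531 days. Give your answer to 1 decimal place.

26.5 days

The next new moon completes the synodic month: 29.531 − 3 = 26.531 days.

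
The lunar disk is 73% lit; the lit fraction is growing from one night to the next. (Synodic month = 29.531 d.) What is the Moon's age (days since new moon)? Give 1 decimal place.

From f = (1 − cos θ)/2: cos θ = 1 − 2×0.73 = -0.460; arccos → 117.4°.
Before full moon the principal value applies: θ = 117.4°.
Age = 29.531 × 117.4°/360° ≈ 9.63 days.

9.6 days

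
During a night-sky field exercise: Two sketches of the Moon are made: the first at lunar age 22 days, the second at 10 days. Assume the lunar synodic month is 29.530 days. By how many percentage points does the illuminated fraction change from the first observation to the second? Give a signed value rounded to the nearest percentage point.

+25 pp

θ₁ = 360° × 22/29.530 = 268.2°, f₁ = (1 − cos θ₁)/2 = 0.516.
θ₂ = 360° × 10/29.530 = 121.9°, f₂ = (1 − cos θ₂)/2 = 0.764.
Change = f₂ − f₁ = +0.249 → +25 percentage points.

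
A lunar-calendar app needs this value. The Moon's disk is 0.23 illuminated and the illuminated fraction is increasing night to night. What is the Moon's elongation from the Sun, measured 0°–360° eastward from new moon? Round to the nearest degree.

57°

From f = (1 − cos θ)/2: cos θ = 1 − 2×0.23 = 0.540; arccos → 57.3°.
The Moon is waxing (0°–180°), so θ = 57.3° directly.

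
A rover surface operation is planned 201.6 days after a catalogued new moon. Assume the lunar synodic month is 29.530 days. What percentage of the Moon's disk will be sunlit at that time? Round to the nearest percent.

201.6 d spans 6 complete synodic months (6 × 29.530 = 177.18 d) plus 24.42 d.
Phase angle: θ = 360°·(24.42 d)/(29.530 d) = 297.7°.
cos 297.7° = 0.465, so f = (1 − 0.465)/2 = 0.268, so 27%.

27%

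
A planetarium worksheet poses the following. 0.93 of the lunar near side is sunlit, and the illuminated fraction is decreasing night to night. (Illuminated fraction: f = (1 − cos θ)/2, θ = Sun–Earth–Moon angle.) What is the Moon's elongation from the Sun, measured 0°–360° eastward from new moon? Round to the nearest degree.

211°

cos θ = 1 − 2f = -0.860, giving a principal value of 149.3°.
Since the Moon is past full (waning), take the reflex angle: θ = 360° − 149.3° = 210.7°.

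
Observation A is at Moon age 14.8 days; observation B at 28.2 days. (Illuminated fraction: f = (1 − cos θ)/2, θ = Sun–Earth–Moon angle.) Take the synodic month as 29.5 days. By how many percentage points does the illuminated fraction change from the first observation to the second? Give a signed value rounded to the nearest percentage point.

First observation: θ = 360°·14.8/29.5 = 180.6°, so f = 1.000.
Second observation: θ = 344.1°, f = 0.019.
Δf = 0.019 − 1.000 = -0.981, i.e. -98 pp.

-98 pp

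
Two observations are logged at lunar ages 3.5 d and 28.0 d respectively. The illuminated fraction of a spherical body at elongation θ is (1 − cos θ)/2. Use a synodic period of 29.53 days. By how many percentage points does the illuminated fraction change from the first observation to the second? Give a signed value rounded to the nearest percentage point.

θ₁ = 360° × 3.5/29.53 = 42.7°, f₁ = (1 − cos θ₁)/2 = 0.132.
θ₂ = 360° × 28.0/29.53 = 341.3°, f₂ = (1 − cos θ₂)/2 = 0.026.
Change = f₂ − f₁ = -0.106 → -11 percentage points.

-11 percentage points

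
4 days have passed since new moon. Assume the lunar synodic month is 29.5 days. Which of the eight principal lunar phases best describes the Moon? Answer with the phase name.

waxing crescent

At 4/29.5 of the cycle, θ ≈ 49° — the waxing crescent range.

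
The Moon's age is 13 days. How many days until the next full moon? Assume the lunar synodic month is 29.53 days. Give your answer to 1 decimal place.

Full moon is 0.5 of the way through the cycle: age 0.5 × 29.53 = 14.765 d.
So 1.765 days remain (14.765 − 13).

1.8 days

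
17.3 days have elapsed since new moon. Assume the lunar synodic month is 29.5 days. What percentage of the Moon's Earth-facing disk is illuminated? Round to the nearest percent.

93%

Phase angle: θ = 360°·(17.3 d)/(29.5 d) = 211.1°.
cos 211.1° = (-0.856), so f = (1 − (-0.856))/2 = 0.928, so 93%.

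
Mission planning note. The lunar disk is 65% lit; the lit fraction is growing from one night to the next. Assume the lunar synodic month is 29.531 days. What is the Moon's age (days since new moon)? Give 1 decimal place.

cos θ = 1 − 2f = -0.300, giving a principal value of 107.5°.
Waxing ⇒ before full, so θ = 107.5°.
Age = 29.531 × 107.5°/360° ≈ 8.81 days.

8.8 days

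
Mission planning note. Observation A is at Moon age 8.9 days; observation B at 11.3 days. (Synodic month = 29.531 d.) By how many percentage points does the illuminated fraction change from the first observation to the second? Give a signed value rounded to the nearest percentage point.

θ₁ = 360° × 8.9/29.531 = 108.5°, f₁ = (1 − cos θ₁)/2 = 0.659.
θ₂ = 360° × 11.3/29.531 = 137.8°, f₂ = (1 − cos θ₂)/2 = 0.870.
Change = f₂ − f₁ = +0.212 → +21 percentage points.

+21 percentage points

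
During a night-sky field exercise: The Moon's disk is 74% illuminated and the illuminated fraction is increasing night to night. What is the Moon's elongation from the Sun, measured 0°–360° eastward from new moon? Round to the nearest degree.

From f = (1 − cos θ)/2: cos θ = 1 − 2×0.74 = -0.480; arccos → 118.7°.
Waxing ⇒ before full, so θ = 118.7°.

119°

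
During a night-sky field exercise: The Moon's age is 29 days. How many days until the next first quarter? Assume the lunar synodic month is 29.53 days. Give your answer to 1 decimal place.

First quarter occurs at elongation 90°, i.e. at age 29.53 × 90/360 = 7.383 d.
This lunation's first quarter (7.383 d) has passed, so add one period: 36.913 − 29 = 7.913 days.

7.9 days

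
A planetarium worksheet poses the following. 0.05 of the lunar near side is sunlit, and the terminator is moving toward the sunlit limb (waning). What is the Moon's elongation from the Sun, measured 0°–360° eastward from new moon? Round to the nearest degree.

From f = (1 − cos θ)/2: cos θ = 1 − 2×0.05 = 0.900; arccos → 25.8°.
A waning Moon lies in 180°–360°, so θ = 360° − 25.8° = 334.2°.

334°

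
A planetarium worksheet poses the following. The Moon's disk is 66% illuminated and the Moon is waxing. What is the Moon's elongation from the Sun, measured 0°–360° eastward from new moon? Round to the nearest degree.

109°

From f = (1 − cos θ)/2: cos θ = 1 − 2×0.66 = -0.320; arccos → 108.7°.
Waxing ⇒ before full, so θ = 108.7°.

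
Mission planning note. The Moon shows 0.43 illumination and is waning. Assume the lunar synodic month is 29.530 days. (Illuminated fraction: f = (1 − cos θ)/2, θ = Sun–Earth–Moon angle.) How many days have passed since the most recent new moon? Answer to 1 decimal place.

22.8 days

Invert f = (1 − cos θ)/2 to get cos θ = 1 − 2(0.43) = 0.140, hence θ₀ = arccos 0.140 = 82.0°.
Since the Moon is past full (waning), take the reflex angle: θ = 360° − 82.0° = 278.0°.
Age = 29.530 × 278.0°/360° ≈ 22.81 days.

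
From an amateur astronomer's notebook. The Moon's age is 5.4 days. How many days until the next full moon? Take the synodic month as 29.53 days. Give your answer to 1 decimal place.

Full moon is 0.5 of the way through the cycle: age 0.5 × 29.53 = 14.765 d.
So 9.365 days remain (14.765 − 5.4).

9.4 days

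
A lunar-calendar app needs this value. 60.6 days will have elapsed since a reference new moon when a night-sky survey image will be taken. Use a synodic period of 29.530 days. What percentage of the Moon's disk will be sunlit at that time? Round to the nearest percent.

3%

60.6 d spans 2 complete synodic months (2 × 29.530 = 59.06 d) plus 1.54 d.
The Moon has covered 1.54/29.530 of its cycle, so θ ≈ 360° × 1.54/29.530 = 18.8°.
Illuminated fraction = (1 − cos 18.8°)/2 = (1 − 0.947)/2 ≈ 0.027, so 3%.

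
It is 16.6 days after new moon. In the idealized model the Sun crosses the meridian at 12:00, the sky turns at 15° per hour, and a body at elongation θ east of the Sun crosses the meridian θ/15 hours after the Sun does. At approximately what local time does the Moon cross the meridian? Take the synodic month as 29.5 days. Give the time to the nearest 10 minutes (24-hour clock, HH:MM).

Phase angle: θ = 360°·(16.6 d)/(29.5 d) = 202.6°.
Delay after the Sun = 202.6° / (15°/h) ≈ 13.51 h.
12:00 + 13.505 h ≈ 01:30 → 01:30 to the nearest ten minutes.

01:30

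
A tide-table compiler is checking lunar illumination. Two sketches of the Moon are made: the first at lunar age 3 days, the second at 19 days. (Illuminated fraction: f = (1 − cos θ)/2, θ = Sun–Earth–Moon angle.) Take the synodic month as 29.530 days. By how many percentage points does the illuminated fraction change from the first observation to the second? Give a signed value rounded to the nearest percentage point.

θ₁ = 360° × 3/29.530 = 36.6°, f₁ = (1 − cos θ₁)/2 = 0.098.
θ₂ = 360° × 19/29.530 = 231.6°, f₂ = (1 − cos θ₂)/2 = 0.810.
Change = f₂ − f₁ = +0.712 → +71 percentage points.

+71 percentage points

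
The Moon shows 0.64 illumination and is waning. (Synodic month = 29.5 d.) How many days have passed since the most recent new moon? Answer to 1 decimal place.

20.8 days

cos θ = 1 − 2f = -0.280, giving a principal value of 106.3°.
A waning Moon lies in 180°–360°, so θ = 360° − 106.3° = 253.7°.
Age = 29.5 × 253.7°/360° ≈ 20.79 days.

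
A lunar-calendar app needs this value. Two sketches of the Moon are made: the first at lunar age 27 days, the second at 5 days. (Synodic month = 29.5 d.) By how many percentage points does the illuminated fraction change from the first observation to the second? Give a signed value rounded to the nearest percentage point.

First observation: θ = 360°·27/29.5 = 329.5°, so f = 0.069.
Second observation: θ = 61.0°, f = 0.258.
Δf = 0.258 − 0.069 = +0.189, i.e. +19 pp.

+19 pp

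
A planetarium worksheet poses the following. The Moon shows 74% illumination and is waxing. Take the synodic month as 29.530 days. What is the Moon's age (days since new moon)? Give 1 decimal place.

9.7 days

cos θ = 1 − 2f = -0.480, giving a principal value of 118.7°.
Before full moon the principal value applies: θ = 118.7°.
At 360°/29.530 d per day, 118.7° corresponds to 9.74 days.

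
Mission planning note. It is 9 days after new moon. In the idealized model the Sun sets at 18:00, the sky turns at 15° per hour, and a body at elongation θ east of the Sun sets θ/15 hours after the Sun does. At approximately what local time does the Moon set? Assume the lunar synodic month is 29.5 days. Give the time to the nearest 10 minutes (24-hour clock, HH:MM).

Phase angle: θ = 360°·(9 d)/(29.5 d) = 109.8°.
The Moon trails the Sun by θ/15 = 109.8/15 ≈ 7.32 hours.
18:00 + 7.322 h ≈ 01:19 → 01:20 to the nearest ten minutes.

01:20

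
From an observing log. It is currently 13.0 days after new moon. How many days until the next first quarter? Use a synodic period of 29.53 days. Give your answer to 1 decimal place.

23.9 days

First quarter is 0.25 of the way through the cycle: age 0.25 × 29.53 = 7.383 d.
Already past this cycle's first quarter; the next is at 7.383 + 29.53 = 36.913 d, so 36.913 − 13.0 = 23.913 days.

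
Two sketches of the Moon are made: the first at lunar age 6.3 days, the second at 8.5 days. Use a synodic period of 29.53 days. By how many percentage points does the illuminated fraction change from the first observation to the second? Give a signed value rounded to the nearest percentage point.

+23 percentage points

First observation: θ = 360°·6.3/29.53 = 76.8°, so f = 0.386.
Second observation: θ = 103.6°, f = 0.618.
Δf = 0.618 − 0.386 = +0.232, i.e. +23 pp.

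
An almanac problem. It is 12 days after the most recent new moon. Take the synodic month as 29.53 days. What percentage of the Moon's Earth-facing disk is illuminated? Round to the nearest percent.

Phase angle: θ = 360°·(12 d)/(29.53 d) = 146.3°.
cos 146.3° = (-0.832), so f = (1 − (-0.832))/2 = 0.916, so 92%.

92%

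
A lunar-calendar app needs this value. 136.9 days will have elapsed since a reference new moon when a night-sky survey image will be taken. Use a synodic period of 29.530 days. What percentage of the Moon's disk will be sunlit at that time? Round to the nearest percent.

136.9/29.530 = 4.636 lunations, so 4 complete cycles and 18.78 d into the next.
Phase angle: θ = 360°·(18.78 d)/(29.530 d) = 228.9°.
cos 228.9° = (-0.657), so f = (1 − (-0.657))/2 = 0.828, so 83%.

83%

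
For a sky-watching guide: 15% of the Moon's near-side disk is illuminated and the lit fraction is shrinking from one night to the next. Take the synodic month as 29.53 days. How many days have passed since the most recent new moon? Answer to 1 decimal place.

Invert f = (1 − cos θ)/2 to get cos θ = 1 − 2(0.15) = 0.700, hence θ₀ = arccos 0.700 = 45.6°.
Waning ⇒ past full, so θ = 360° − 45.6° = 314.4°.
That fraction of the synodic month is 314.4/360 × 29.53 d ≈ 25.79 d.

25.8 days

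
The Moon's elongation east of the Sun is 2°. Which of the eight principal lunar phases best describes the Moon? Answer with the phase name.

2° lies in the new moon sector of the 8-phase cycle.

new moon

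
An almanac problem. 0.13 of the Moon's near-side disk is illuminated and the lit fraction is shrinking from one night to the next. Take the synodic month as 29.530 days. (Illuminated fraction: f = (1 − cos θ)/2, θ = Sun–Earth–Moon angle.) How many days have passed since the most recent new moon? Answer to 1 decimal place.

Invert f = (1 − cos θ)/2 to get cos θ = 1 − 2(0.13) = 0.740, hence θ₀ = arccos 0.740 = 42.3°.
A waning Moon lies in 180°–360°, so θ = 360° − 42.3° = 317.7°.
At 360°/29.530 d per day, 317.7° corresponds to 26.06 days.

26.1 days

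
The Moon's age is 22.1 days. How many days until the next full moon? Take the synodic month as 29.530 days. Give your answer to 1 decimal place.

Full moon occurs at elongation 180°, i.e. at age 29.530 × 180/360 = 14.765 d.
This lunation's full moon (14.765 d) has passed, so add one period: 44.295 − 22.1 = 22.195 days.

22.2 days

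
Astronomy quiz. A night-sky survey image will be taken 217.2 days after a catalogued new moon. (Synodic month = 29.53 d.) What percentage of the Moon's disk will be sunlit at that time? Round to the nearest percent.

217.2 d spans 7 complete synodic months (7 × 29.53 = 206.71 d) plus 10.49 d.
Elongation θ = 360° × 10.49/29.53 ≈ 127.9°.
cos 127.9° = (-0.614), so f = (1 − (-0.614))/2 = 0.807, so 81%.

81%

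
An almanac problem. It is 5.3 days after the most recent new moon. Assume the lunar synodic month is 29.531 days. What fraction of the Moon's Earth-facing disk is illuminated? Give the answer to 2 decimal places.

0.29

Phase angle: θ = 360°·(5.3 d)/(29.531 d) = 64.6°.
Illuminated fraction = (1 − cos 64.6°)/2 = (1 − 0.429)/2 ≈ 0.286.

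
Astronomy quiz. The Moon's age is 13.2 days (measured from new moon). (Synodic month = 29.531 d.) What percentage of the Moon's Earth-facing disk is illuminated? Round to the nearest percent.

Phase angle: θ = 360°·(13.2 d)/(29.531 d) = 160.9°.
Illuminated fraction = (1 − cos 160.9°)/2 = (1 − (-0.945))/2 ≈ 0.973, so 97%.

97%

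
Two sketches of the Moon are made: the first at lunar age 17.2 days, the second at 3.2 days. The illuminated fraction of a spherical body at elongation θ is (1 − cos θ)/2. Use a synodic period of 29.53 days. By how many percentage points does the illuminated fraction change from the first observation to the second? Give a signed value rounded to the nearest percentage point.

-82 pp

First observation: θ = 360°·17.2/29.53 = 209.7°, so f = 0.934.
Second observation: θ = 39.0°, f = 0.111.
Δf = 0.111 − 0.934 = -0.823, i.e. -82 pp.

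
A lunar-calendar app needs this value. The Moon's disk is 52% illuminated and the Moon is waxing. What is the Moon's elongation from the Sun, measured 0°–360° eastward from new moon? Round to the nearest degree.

92°

From f = (1 − cos θ)/2: cos θ = 1 − 2×0.52 = -0.040; arccos → 92.3°.
Before full moon the principal value applies: θ = 92.3°.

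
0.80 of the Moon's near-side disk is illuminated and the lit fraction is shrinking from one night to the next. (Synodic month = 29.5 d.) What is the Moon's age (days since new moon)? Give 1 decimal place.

Invert f = (1 − cos θ)/2 to get cos θ = 1 − 2(0.80) = -0.600, hence θ₀ = arccos -0.600 = 126.9°.
Waning ⇒ past full, so θ = 360° − 126.9° = 233.1°.
At 360°/29.5 d per day, 233.1° corresponds to 19.10 days.

19.1 days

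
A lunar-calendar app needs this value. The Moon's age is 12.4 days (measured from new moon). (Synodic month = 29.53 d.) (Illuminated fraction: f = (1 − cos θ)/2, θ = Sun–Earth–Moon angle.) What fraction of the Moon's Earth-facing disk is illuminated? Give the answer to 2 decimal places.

Phase angle: θ = 360°·(12.4 d)/(29.53 d) = 151.2°.
cos 151.2° = (-0.876), so f = (1 − (-0.876))/2 = 0.938.

0.94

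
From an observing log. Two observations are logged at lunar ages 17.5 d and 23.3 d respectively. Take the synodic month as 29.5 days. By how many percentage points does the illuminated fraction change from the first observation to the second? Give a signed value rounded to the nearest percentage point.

-54 pp

θ₁ = 360° × 17.5/29.5 = 213.6°, f₁ = (1 − cos θ₁)/2 = 0.917.
θ₂ = 360° × 23.3/29.5 = 284.3°, f₂ = (1 − cos θ₂)/2 = 0.376.
Change = f₂ − f₁ = -0.540 → -54 percentage points.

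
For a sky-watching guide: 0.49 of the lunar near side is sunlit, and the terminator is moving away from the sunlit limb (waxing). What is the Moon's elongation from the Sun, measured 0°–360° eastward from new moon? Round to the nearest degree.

89°

From f = (1 − cos θ)/2: cos θ = 1 − 2×0.49 = 0.020; arccos → 88.9°.
Waxing ⇒ before full, so θ = 88.9°.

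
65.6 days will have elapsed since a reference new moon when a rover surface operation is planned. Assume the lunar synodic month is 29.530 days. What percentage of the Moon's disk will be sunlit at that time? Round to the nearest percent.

41%

Reduce mod P: 65.6 − 2×29.530 = 6.54 d into the current lunation.
The Moon has covered 6.54/29.530 of its cycle, so θ ≈ 360° × 6.54/29.530 = 79.7°.
With cos θ = 0.178, the lit fraction is (1 − 0.178)/2 ≈ 0.411, so 41%.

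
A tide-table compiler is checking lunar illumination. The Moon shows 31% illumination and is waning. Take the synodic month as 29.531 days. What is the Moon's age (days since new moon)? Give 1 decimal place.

24.0 days

Invert f = (1 − cos θ)/2 to get cos θ = 1 − 2(0.31) = 0.380, hence θ₀ = arccos 0.380 = 67.7°.
Since the Moon is past full (waning), take the reflex angle: θ = 360° − 67.7° = 292.3°.
At 360°/29.531 d per day, 292.3° corresponds to 23.98 days.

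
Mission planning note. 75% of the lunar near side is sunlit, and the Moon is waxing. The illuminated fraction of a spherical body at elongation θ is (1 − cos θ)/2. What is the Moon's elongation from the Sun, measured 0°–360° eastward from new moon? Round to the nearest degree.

cos θ = 1 − 2f = -0.500, giving a principal value of 120.0°.
Waxing ⇒ before full, so θ = 120.0°.

120°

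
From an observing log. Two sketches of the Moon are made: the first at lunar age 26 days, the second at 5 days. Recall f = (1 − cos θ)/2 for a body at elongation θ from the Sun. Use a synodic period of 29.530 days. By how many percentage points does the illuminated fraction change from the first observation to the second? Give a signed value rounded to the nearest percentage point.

+12 percentage points

θ₁ = 360° × 26/29.530 = 317.0°, f₁ = (1 − cos θ₁)/2 = 0.135.
θ₂ = 360° × 5/29.530 = 61.0°, f₂ = (1 − cos θ₂)/2 = 0.257.
Change = f₂ − f₁ = +0.123 → +12 percentage points.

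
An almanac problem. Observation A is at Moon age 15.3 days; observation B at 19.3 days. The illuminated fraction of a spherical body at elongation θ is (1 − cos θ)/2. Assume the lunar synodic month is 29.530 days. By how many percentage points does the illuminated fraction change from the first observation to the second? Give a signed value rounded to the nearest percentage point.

-21 pp

First observation: θ = 360°·15.3/29.530 = 186.5°, so f = 0.997.
Second observation: θ = 235.3°, f = 0.785.
Δf = 0.785 − 0.997 = -0.212, i.e. -21 pp.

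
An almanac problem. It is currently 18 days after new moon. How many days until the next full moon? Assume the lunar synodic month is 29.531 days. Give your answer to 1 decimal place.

Full moon occurs at elongation 180°, i.e. at age 29.531 × 180/360 = 14.765 d.
This lunation's full moon (14.765 d) has passed, so add one period: 44.296 − 18 = 26.296 days.

26.3 days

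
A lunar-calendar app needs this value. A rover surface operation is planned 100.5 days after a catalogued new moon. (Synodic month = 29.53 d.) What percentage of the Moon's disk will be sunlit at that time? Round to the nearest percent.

91%

Reduce mod P: 100.5 − 3×29.53 = 11.91 d into the current lunation.
Phase angle: θ = 360°·(11.91 d)/(29.53 d) = 145.2°.
cos 145.2° = (-0.821), so f = (1 − (-0.821))/2 = 0.911, so 91%.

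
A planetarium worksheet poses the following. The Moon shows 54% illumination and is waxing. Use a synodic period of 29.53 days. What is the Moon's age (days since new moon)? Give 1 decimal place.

7.8 days

From f = (1 − cos θ)/2: cos θ = 1 − 2×0.54 = -0.080; arccos → 94.6°.
The Moon is waxing (0°–180°), so θ = 94.6° directly.
At 360°/29.53 d per day, 94.6° corresponds to 7.76 days.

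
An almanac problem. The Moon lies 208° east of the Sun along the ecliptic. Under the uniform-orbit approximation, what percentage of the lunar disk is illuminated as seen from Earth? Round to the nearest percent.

94%

cos 208° = (-0.883), so f = (1 − (-0.883))/2 = 0.941, i.e. 94%.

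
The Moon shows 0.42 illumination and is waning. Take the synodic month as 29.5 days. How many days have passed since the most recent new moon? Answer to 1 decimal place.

Invert f = (1 − cos θ)/2 to get cos θ = 1 − 2(0.42) = 0.160, hence θ₀ = arccos 0.160 = 80.8°.
A waning Moon lies in 180°–360°, so θ = 360° − 80.8° = 279.2°.
That fraction of the synodic month is 279.2/360 × 29.5 d ≈ 22.88 d.

22.9 days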